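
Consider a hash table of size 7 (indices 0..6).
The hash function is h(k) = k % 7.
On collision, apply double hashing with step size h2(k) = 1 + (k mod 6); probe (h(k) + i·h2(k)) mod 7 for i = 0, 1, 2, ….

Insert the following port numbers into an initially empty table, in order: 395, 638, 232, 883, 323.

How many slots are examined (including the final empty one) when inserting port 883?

395: h=3 -> slot 3
638: h=1 -> slot 1
232: h=1, h2=5, probe 1,6 -> slot 6
883: h=1, h2=2, probe 1,3,5 -> slot 5
323: h=1, h2=6, probe 1,0 -> slot 0
Table: [323, 638, ., 395, ., 883, 232]

3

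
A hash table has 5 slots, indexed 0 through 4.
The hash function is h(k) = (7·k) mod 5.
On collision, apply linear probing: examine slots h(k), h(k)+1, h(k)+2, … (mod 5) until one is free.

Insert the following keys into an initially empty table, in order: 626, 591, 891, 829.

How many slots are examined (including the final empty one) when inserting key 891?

626 hashes to 2; slot 2 is free -> place at 2.
591 hashes to 2; 2 taken -> place at 3.
891 hashes to 2; 2,3 taken -> place at 4.
829 hashes to 3; 3,4 taken -> place at 0.
Table: [829, ∅, 626, 591, 891]

3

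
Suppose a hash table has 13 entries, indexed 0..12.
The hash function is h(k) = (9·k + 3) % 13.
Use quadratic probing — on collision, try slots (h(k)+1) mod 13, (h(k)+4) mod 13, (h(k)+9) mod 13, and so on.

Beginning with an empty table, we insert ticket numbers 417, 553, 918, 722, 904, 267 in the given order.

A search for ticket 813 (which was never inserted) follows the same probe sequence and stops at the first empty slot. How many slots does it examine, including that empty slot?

Insert 417: h=12, slot 12 empty => index 12.
Insert 553: h=1, slot 1 empty => index 1.
Insert 918: h=10, slot 10 empty => index 10.
Insert 722: h=1, slot 1 occupied => index 2.
Insert 904: h=1, slots 1,2 occupied => index 5.
Insert 267: h=1, slots 1,2,5,10 occupied => index 4.
Table: [—, 553, 722, —, 267, 904, —, —, —, —, 918, —, 417]
Lookup 813: h=1, probe 1,2,5,10,4,0 → slot 0 empty, not found.

6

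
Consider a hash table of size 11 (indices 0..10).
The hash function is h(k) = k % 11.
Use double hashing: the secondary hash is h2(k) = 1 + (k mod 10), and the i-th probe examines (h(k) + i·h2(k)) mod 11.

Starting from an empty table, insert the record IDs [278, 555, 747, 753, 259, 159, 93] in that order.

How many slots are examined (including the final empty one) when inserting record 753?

278 hashes to 3; slot 3 is free → place at 3.
555 hashes to 5; slot 5 is free → place at 5.
747 hashes to 10; slot 10 is free → place at 10.
753 hashes to 5, h2=4; 5 taken → place at 9.
259 hashes to 6; slot 6 is free → place at 6.
159 hashes to 5, h2=10; 5 taken → place at 4.
93 hashes to 5, h2=4; 5,9 taken → place at 2.
Table: [—, —, 93, 278, 159, 555, 259, —, —, 753, 747]

2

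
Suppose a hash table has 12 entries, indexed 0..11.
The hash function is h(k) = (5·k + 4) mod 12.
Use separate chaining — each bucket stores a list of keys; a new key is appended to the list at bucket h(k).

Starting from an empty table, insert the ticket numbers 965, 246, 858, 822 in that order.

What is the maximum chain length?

965 → bucket 5
246 → bucket 10
858 → bucket 10 (collision)
822 → bucket 10 (collision)
Final buckets:
0: _
1: _
2: _
3: _
4: _
5: 965
6: _
7: _
8: _
9: _
10: 246 -> 858 -> 822
11: _

3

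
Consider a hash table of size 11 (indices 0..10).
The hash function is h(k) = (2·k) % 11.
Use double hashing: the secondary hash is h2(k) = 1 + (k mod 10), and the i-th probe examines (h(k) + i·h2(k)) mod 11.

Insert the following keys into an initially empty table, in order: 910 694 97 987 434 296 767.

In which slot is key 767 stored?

910: h=5 -> slot 5
694: h=2 -> slot 2
97: h=7 -> slot 7
987: h=5, h2=8, probe 5,2,10 -> slot 10
434: h=10, h2=5, probe 10,4 -> slot 4
296: h=9 -> slot 9
767: h=5, h2=8, probe 5,2,10,7,4,1 -> slot 1
Table: [-, 767, 694, -, 434, 910, -, 97, -, 296, 987]

1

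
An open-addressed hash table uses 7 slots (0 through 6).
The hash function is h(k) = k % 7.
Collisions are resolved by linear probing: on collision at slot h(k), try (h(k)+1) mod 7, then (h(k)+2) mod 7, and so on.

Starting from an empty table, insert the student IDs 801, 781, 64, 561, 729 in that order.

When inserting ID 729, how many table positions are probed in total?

5

801: h=3 => slot 3
781: h=4 => slot 4
64: h=1 => slot 1
561: h=1, probe 1,2 => slot 2
729: h=1, probe 1,2,3,4,5 => slot 5
Table: [—, 64, 561, 801, 781, 729, —]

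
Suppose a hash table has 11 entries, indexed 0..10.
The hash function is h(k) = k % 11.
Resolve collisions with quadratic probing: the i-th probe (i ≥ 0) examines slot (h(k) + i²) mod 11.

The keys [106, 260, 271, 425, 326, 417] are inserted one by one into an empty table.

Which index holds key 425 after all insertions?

106: h=7 -> slot 7
260: h=7, probe 7,8 -> slot 8
271: h=7, probe 7,8,0 -> slot 0
425: h=7, probe 7,8,0,5 -> slot 5
326: h=7, probe 7,8,0,5,1 -> slot 1
417: h=10 -> slot 10
Table: [271, 326, ., ., ., 425, ., 106, 260, ., 417]

5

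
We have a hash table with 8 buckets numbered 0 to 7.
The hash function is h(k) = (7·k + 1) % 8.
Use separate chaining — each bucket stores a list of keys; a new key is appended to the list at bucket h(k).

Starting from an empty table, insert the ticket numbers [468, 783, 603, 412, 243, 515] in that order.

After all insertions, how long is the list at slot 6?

468 -> bucket 5
783 -> bucket 2
603 -> bucket 6
412 -> bucket 5 (collision)
243 -> bucket 6 (collision)
515 -> bucket 6 (collision)
Final buckets:
0: -
1: -
2: 783
3: -
4: -
5: 468 -> 412
6: 603 -> 243 -> 515
7: -

3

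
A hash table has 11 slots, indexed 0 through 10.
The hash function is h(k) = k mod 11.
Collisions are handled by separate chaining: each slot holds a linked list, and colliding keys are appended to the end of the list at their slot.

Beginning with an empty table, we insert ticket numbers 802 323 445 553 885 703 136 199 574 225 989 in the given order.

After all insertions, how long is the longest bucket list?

3

Insert 802: h=10, bucket 10 empty -> new chain.
Insert 323: h=4, bucket 4 empty -> new chain.
Insert 445: h=5, bucket 5 empty -> new chain.
Insert 553: h=3, bucket 3 empty -> new chain.
Insert 885: h=5, bucket 5 nonempty -> append to chain.
Insert 703: h=10, bucket 10 nonempty -> append to chain.
Insert 136: h=4, bucket 4 nonempty -> append to chain.
Insert 199: h=1, bucket 1 empty -> new chain.
Insert 574: h=2, bucket 2 empty -> new chain.
Insert 225: h=5, bucket 5 nonempty -> append to chain.
Insert 989: h=10, bucket 10 nonempty -> append to chain.
Final buckets:
0: —
1: 199
2: 574
3: 553
4: 323 -> 136
5: 445 -> 885 -> 225
6: —
7: —
8: —
9: —
10: 802 -> 703 -> 989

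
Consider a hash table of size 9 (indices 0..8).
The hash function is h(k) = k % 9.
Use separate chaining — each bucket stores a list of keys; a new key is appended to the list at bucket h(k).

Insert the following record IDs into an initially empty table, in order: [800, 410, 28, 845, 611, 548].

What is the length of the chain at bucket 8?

Insert 800: h=8, bucket 8 empty → new chain.
Insert 410: h=5, bucket 5 empty → new chain.
Insert 28: h=1, bucket 1 empty → new chain.
Insert 845: h=8, bucket 8 nonempty → append to chain.
Insert 611: h=8, bucket 8 nonempty → append to chain.
Insert 548: h=8, bucket 8 nonempty → append to chain.
Final buckets:
0: —
1: 28
2: —
3: —
4: —
5: 410
6: —
7: —
8: 800 -> 845 -> 611 -> 548

4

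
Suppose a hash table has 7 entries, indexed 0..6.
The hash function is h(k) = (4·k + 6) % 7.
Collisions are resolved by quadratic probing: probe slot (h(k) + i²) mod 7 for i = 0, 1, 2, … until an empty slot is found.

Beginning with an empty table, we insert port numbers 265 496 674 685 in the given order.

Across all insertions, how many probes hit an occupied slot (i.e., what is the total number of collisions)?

3

265 hashes to 2; slot 2 is free -> place at 2.
496 hashes to 2; 2 taken -> place at 3.
674 hashes to 0; slot 0 is free -> place at 0.
685 hashes to 2; 2,3 taken -> place at 6.
Table: [674, -, 265, 496, -, -, 685]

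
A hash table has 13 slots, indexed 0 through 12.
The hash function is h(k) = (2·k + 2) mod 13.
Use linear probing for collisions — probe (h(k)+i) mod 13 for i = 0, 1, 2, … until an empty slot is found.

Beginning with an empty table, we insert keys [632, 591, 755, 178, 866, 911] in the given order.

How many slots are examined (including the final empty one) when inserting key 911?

Insert 632: h=5, slot 5 empty -> index 5.
Insert 591: h=1, slot 1 empty -> index 1.
Insert 755: h=4, slot 4 empty -> index 4.
Insert 178: h=7, slot 7 empty -> index 7.
Insert 866: h=5, slot 5 occupied -> index 6.
Insert 911: h=4, slots 4,5,6,7 occupied -> index 8.
Table: [-, 591, -, -, 755, 632, 866, 178, 911, -, -, -, -]

5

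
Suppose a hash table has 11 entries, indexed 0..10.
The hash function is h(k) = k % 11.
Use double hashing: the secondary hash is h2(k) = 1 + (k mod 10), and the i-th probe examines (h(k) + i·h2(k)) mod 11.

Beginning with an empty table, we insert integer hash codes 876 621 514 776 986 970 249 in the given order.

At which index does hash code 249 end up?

4

Insert 876: h=7, slot 7 empty -> index 7.
Insert 621: h=5, slot 5 empty -> index 5.
Insert 514: h=8, slot 8 empty -> index 8.
Insert 776: h=6, slot 6 empty -> index 6.
Insert 986: h=7, h2=7, slot 7 occupied -> index 3.
Insert 970: h=2, slot 2 empty -> index 2.
Insert 249: h=7, h2=10, slots 7,6,5 occupied -> index 4.
Table: [_, _, 970, 986, 249, 621, 776, 876, 514, _, _]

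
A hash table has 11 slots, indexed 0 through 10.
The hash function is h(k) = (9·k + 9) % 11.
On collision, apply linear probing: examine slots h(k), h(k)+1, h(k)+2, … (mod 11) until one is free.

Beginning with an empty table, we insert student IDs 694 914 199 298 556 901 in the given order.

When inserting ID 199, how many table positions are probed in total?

3

694: h=7 → slot 7
914: h=7, probe 7,8 → slot 8
199: h=7, probe 7,8,9 → slot 9
298: h=7, probe 7,8,9,10 → slot 10
556: h=8, probe 8,9,10,0 → slot 0
901: h=0, probe 0,1 → slot 1
Table: [556, 901, ., ., ., ., ., 694, 914, 199, 298]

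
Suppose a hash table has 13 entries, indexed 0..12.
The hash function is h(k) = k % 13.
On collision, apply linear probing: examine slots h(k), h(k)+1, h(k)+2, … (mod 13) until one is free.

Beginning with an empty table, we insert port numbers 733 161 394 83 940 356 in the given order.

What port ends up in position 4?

733 hashes to 5; slot 5 is free => place at 5.
161 hashes to 5; 5 taken => place at 6.
394 hashes to 4; slot 4 is free => place at 4.
83 hashes to 5; 5,6 taken => place at 7.
940 hashes to 4; 4,5,6,7 taken => place at 8.
356 hashes to 5; 5,6,7,8 taken => place at 9.
Table: [-, -, -, -, 394, 733, 161, 83, 940, 356, -, -, -]

394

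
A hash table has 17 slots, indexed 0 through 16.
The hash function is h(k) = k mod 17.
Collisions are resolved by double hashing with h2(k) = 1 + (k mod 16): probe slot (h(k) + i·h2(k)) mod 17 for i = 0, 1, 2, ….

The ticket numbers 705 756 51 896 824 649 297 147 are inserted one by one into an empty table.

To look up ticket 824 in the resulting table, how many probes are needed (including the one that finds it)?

3

Insert 705: h=8, slot 8 empty -> index 8.
Insert 756: h=8, h2=5, slot 8 occupied -> index 13.
Insert 51: h=0, slot 0 empty -> index 0.
Insert 896: h=12, slot 12 empty -> index 12.
Insert 824: h=8, h2=9, slots 8,0 occupied -> index 9.
Insert 649: h=3, slot 3 empty -> index 3.
Insert 297: h=8, h2=10, slot 8 occupied -> index 1.
Insert 147: h=11, slot 11 empty -> index 11.
Table: [51, 297, ∅, 649, ∅, ∅, ∅, ∅, 705, 824, ∅, 147, 896, 756, ∅, ∅, ∅]
Lookup 824: h=8, h2=9, probe 8,0,9 → found at 9.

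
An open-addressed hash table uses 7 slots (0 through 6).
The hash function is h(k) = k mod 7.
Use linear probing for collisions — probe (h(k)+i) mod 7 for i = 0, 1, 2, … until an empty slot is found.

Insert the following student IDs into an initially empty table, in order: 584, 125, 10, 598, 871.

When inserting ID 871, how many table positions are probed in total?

Insert 584: h=3, slot 3 empty -> index 3.
Insert 125: h=6, slot 6 empty -> index 6.
Insert 10: h=3, slot 3 occupied -> index 4.
Insert 598: h=3, slots 3,4 occupied -> index 5.
Insert 871: h=3, slots 3,4,5,6 occupied -> index 0.
Table: [871, —, —, 584, 10, 598, 125]

5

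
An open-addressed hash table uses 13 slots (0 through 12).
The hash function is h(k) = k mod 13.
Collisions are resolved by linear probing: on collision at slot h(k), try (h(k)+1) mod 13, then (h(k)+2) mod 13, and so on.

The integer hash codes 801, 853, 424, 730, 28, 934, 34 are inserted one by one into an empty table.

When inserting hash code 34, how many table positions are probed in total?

5

Insert 801: h=8, slot 8 empty → index 8.
Insert 853: h=8, slot 8 occupied → index 9.
Insert 424: h=8, slots 8,9 occupied → index 10.
Insert 730: h=2, slot 2 empty → index 2.
Insert 28: h=2, slot 2 occupied → index 3.
Insert 934: h=11, slot 11 empty → index 11.
Insert 34: h=8, slots 8,9,10,11 occupied → index 12.
Table: [∅, ∅, 730, 28, ∅, ∅, ∅, ∅, 801, 853, 424, 934, 34]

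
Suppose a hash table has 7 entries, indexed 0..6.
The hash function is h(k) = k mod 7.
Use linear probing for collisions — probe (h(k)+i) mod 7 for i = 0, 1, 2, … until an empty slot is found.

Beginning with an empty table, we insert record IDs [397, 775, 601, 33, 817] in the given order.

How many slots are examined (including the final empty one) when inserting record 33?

4

Insert 397: h=5, slot 5 empty -> index 5.
Insert 775: h=5, slot 5 occupied -> index 6.
Insert 601: h=6, slot 6 occupied -> index 0.
Insert 33: h=5, slots 5,6,0 occupied -> index 1.
Insert 817: h=5, slots 5,6,0,1 occupied -> index 2.
Table: [601, 33, 817, _, _, 397, 775]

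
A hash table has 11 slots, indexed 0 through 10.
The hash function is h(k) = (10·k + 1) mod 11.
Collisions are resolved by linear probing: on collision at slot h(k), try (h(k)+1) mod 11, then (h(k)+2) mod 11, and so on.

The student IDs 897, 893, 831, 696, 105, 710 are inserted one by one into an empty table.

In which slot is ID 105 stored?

8

897: h=6 => slot 6
893: h=10 => slot 10
831: h=6, probe 6,7 => slot 7
696: h=9 => slot 9
105: h=6, probe 6,7,8 => slot 8
710: h=6, probe 6,7,8,9,10,0 => slot 0
Table: [710, _, _, _, _, _, 897, 831, 105, 696, 893]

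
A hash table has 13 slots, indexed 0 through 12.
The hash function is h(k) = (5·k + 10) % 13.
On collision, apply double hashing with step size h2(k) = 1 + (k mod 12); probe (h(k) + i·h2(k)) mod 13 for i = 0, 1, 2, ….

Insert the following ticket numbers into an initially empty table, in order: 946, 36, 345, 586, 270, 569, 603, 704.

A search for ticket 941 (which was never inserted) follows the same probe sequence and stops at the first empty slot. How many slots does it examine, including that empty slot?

946: h=8 => slot 8
36: h=8, h2=1, probe 8,9 => slot 9
345: h=6 => slot 6
586: h=2 => slot 2
270: h=8, h2=7, probe 8,2,9,3 => slot 3
569: h=8, h2=6, probe 8,1 => slot 1
603: h=9, h2=4, probe 9,0 => slot 0
704: h=7 => slot 7
Table: [603, 569, 586, 270, ∅, ∅, 345, 704, 946, 36, ∅, ∅, ∅]
Lookup 941: h=9, h2=6, probe 9,2,8,1,7,0,6,12 → slot 12 empty, not found.

8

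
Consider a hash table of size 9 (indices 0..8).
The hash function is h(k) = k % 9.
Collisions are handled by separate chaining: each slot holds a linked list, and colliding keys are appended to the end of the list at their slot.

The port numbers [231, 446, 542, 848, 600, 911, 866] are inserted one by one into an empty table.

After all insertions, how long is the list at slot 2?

231 -> bucket 6
446 -> bucket 5
542 -> bucket 2
848 -> bucket 2 (collision)
600 -> bucket 6 (collision)
911 -> bucket 2 (collision)
866 -> bucket 2 (collision)
Final buckets:
0: ∅
1: ∅
2: 542 -> 848 -> 911 -> 866
3: ∅
4: ∅
5: 446
6: 231 -> 600
7: ∅
8: ∅

4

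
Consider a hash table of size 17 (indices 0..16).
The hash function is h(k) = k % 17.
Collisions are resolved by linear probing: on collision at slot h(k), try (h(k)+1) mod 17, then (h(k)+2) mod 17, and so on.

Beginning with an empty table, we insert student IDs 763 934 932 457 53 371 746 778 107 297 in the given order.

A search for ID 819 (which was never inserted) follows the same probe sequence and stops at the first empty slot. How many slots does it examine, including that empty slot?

763: h=15 => slot 15
934: h=16 => slot 16
932: h=14 => slot 14
457: h=15, probe 15,16,0 => slot 0
53: h=2 => slot 2
371: h=14, probe 14,15,16,0,1 => slot 1
746: h=15, probe 15,16,0,1,2,3 => slot 3
778: h=13 => slot 13
107: h=5 => slot 5
297: h=8 => slot 8
Table: [457, 371, 53, 746, —, 107, —, —, 297, —, —, —, —, 778, 932, 763, 934]
Lookup 819: h=3, probe 3,4 → slot 4 empty, not found.

2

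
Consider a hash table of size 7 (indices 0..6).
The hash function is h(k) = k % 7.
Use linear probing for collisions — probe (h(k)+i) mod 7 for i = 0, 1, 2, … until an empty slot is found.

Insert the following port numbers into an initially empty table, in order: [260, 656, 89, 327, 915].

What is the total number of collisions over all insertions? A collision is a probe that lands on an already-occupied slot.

260: h=1 → slot 1
656: h=5 → slot 5
89: h=5, probe 5,6 → slot 6
327: h=5, probe 5,6,0 → slot 0
915: h=5, probe 5,6,0,1,2 → slot 2
Table: [327, 260, 915, ., ., 656, 89]

7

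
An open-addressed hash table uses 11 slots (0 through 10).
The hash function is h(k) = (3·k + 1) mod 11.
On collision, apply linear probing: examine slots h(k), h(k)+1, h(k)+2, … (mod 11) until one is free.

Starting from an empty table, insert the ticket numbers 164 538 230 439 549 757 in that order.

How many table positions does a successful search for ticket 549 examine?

5

164: h=9 → slot 9
538: h=9, probe 9,10 → slot 10
230: h=9, probe 9,10,0 → slot 0
439: h=9, probe 9,10,0,1 → slot 1
549: h=9, probe 9,10,0,1,2 → slot 2
757: h=6 → slot 6
Table: [230, 439, 549, —, —, —, 757, —, —, 164, 538]
Lookup 549: h=9, probe 9,10,0,1,2 → found at 2.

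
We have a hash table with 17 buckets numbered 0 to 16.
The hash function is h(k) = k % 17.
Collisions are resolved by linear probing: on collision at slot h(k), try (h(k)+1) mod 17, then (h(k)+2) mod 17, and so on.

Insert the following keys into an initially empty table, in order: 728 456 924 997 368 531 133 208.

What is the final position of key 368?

12

Insert 728: h=14, slot 14 empty → index 14.
Insert 456: h=14, slot 14 occupied → index 15.
Insert 924: h=6, slot 6 empty → index 6.
Insert 997: h=11, slot 11 empty → index 11.
Insert 368: h=11, slot 11 occupied → index 12.
Insert 531: h=4, slot 4 empty → index 4.
Insert 133: h=14, slots 14,15 occupied → index 16.
Insert 208: h=4, slot 4 occupied → index 5.
Table: [., ., ., ., 531, 208, 924, ., ., ., ., 997, 368, ., 728, 456, 133]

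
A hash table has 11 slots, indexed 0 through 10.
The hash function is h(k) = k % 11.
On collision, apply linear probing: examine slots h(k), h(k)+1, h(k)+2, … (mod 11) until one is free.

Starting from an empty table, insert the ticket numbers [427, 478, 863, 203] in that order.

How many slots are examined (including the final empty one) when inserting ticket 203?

427 hashes to 9; slot 9 is free => place at 9.
478 hashes to 5; slot 5 is free => place at 5.
863 hashes to 5; 5 taken => place at 6.
203 hashes to 5; 5,6 taken => place at 7.
Table: [-, -, -, -, -, 478, 863, 203, -, 427, -]

3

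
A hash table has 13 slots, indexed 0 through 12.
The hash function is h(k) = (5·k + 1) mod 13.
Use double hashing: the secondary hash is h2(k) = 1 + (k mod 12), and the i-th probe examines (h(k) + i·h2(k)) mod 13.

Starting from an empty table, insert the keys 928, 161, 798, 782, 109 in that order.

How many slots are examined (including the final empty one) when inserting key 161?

2

928: h=0 => slot 0
161: h=0, h2=6, probe 0,6 => slot 6
798: h=0, h2=7, probe 0,7 => slot 7
782: h=11 => slot 11
109: h=0, h2=2, probe 0,2 => slot 2
Table: [928, _, 109, _, _, _, 161, 798, _, _, _, 782, _]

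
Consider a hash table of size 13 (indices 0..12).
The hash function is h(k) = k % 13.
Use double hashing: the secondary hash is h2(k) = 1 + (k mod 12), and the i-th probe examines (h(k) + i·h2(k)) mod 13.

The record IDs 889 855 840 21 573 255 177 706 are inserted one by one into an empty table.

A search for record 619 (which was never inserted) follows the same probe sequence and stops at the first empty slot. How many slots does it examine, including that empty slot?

Insert 889: h=5, slot 5 empty => index 5.
Insert 855: h=10, slot 10 empty => index 10.
Insert 840: h=8, slot 8 empty => index 8.
Insert 21: h=8, h2=10, slots 8,5 occupied => index 2.
Insert 573: h=1, slot 1 empty => index 1.
Insert 255: h=8, h2=4, slot 8 occupied => index 12.
Insert 177: h=8, h2=10, slots 8,5,2,12 occupied => index 9.
Insert 706: h=4, slot 4 empty => index 4.
Table: [., 573, 21, ., 706, 889, ., ., 840, 177, 855, ., 255]
Lookup 619: h=8, h2=8, probe 8,3 → slot 3 empty, not found.

2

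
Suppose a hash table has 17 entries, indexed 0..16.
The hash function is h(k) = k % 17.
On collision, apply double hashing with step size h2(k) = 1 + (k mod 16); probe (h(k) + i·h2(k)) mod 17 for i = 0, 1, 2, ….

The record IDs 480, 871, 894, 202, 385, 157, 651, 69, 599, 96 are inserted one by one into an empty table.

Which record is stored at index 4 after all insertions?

480

Insert 480: h=4, slot 4 empty → index 4.
Insert 871: h=4, h2=8, slot 4 occupied → index 12.
Insert 894: h=10, slot 10 empty → index 10.
Insert 202: h=15, slot 15 empty → index 15.
Insert 385: h=11, slot 11 empty → index 11.
Insert 157: h=4, h2=14, slot 4 occupied → index 1.
Insert 651: h=5, slot 5 empty → index 5.
Insert 69: h=1, h2=6, slot 1 occupied → index 7.
Insert 599: h=4, h2=8, slots 4,12 occupied → index 3.
Insert 96: h=11, h2=1, slots 11,12 occupied → index 13.
Table: [., 157, ., 599, 480, 651, ., 69, ., ., 894, 385, 871, 96, ., 202, .]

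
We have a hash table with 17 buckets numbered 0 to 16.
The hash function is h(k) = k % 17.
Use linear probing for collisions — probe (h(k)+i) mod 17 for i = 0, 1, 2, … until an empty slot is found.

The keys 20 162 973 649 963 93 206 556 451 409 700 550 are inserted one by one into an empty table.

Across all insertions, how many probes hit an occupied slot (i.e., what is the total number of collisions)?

Insert 20: h=3, slot 3 empty → index 3.
Insert 162: h=9, slot 9 empty → index 9.
Insert 973: h=4, slot 4 empty → index 4.
Insert 649: h=3, slots 3,4 occupied → index 5.
Insert 963: h=11, slot 11 empty → index 11.
Insert 93: h=8, slot 8 empty → index 8.
Insert 206: h=2, slot 2 empty → index 2.
Insert 556: h=12, slot 12 empty → index 12.
Insert 451: h=9, slot 9 occupied → index 10.
Insert 409: h=1, slot 1 empty → index 1.
Insert 700: h=3, slots 3,4,5 occupied → index 6.
Insert 550: h=6, slot 6 occupied → index 7.
Table: [., 409, 206, 20, 973, 649, 700, 550, 93, 162, 451, 963, 556, ., ., ., .]

7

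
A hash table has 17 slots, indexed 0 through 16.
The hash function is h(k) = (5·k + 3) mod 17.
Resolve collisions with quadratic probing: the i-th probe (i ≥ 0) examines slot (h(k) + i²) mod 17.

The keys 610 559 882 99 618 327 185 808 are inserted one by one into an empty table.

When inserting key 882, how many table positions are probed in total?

3

Insert 610: h=10, slot 10 empty => index 10.
Insert 559: h=10, slot 10 occupied => index 11.
Insert 882: h=10, slots 10,11 occupied => index 14.
Insert 99: h=5, slot 5 empty => index 5.
Insert 618: h=16, slot 16 empty => index 16.
Insert 327: h=6, slot 6 empty => index 6.
Insert 185: h=10, slots 10,11,14 occupied => index 2.
Insert 808: h=14, slot 14 occupied => index 15.
Table: [-, -, 185, -, -, 99, 327, -, -, -, 610, 559, -, -, 882, 808, 618]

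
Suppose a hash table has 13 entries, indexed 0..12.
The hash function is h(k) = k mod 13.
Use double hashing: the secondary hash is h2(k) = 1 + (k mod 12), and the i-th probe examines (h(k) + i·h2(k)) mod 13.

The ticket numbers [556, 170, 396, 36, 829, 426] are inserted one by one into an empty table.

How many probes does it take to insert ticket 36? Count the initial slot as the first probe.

2

Insert 556: h=10, slot 10 empty => index 10.
Insert 170: h=1, slot 1 empty => index 1.
Insert 396: h=6, slot 6 empty => index 6.
Insert 36: h=10, h2=1, slot 10 occupied => index 11.
Insert 829: h=10, h2=2, slot 10 occupied => index 12.
Insert 426: h=10, h2=7, slot 10 occupied => index 4.
Table: [., 170, ., ., 426, ., 396, ., ., ., 556, 36, 829]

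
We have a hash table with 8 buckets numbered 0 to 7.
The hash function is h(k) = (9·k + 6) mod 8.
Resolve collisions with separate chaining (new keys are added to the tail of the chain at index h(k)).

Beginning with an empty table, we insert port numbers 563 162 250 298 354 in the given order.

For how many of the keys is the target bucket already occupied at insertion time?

3

563 → bucket 1
162 → bucket 0
250 → bucket 0 (collision)
298 → bucket 0 (collision)
354 → bucket 0 (collision)
Final buckets:
0: 162 -> 250 -> 298 -> 354
1: 563
2: ∅
3: ∅
4: ∅
5: ∅
6: ∅
7: ∅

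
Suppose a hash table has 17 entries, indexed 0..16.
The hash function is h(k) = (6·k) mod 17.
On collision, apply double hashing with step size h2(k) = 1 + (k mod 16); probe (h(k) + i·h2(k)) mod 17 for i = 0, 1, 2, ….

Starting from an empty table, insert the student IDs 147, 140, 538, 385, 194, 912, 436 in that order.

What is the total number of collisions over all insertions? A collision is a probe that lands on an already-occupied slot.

4

147: h=15 => slot 15
140: h=7 => slot 7
538: h=15, h2=11, probe 15,9 => slot 9
385: h=15, h2=2, probe 15,0 => slot 0
194: h=8 => slot 8
912: h=15, h2=1, probe 15,16 => slot 16
436: h=15, h2=5, probe 15,3 => slot 3
Table: [385, -, -, 436, -, -, -, 140, 194, 538, -, -, -, -, -, 147, 912]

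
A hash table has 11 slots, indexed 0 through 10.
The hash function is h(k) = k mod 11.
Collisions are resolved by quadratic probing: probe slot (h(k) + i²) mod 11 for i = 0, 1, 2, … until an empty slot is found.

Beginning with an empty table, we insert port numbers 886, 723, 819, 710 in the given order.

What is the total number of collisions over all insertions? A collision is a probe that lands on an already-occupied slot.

1

Insert 886: h=6, slot 6 empty => index 6.
Insert 723: h=8, slot 8 empty => index 8.
Insert 819: h=5, slot 5 empty => index 5.
Insert 710: h=6, slot 6 occupied => index 7.
Table: [_, _, _, _, _, 819, 886, 710, 723, _, _]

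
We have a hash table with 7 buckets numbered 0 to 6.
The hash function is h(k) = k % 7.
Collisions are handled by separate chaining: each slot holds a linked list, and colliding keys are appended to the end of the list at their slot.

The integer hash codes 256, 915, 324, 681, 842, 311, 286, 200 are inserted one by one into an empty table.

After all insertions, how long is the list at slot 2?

Insert 256: h=4, bucket 4 empty → new chain.
Insert 915: h=5, bucket 5 empty → new chain.
Insert 324: h=2, bucket 2 empty → new chain.
Insert 681: h=2, bucket 2 nonempty → append to chain.
Insert 842: h=2, bucket 2 nonempty → append to chain.
Insert 311: h=3, bucket 3 empty → new chain.
Insert 286: h=6, bucket 6 empty → new chain.
Insert 200: h=4, bucket 4 nonempty → append to chain.
Final buckets:
0: -
1: -
2: 324 -> 681 -> 842
3: 311
4: 256 -> 200
5: 915
6: 286

3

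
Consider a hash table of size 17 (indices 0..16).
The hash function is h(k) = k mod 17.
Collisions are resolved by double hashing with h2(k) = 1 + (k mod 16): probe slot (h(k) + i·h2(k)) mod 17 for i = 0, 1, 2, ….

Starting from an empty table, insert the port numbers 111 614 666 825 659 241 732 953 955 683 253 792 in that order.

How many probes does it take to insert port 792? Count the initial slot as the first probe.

111: h=9 → slot 9
614: h=2 → slot 2
666: h=3 → slot 3
825: h=9, h2=10, probe 9,2,12 → slot 12
659: h=13 → slot 13
241: h=3, h2=2, probe 3,5 → slot 5
732: h=1 → slot 1
953: h=1, h2=10, probe 1,11 → slot 11
955: h=3, h2=12, probe 3,15 → slot 15
683: h=3, h2=12, probe 3,15,10 → slot 10
253: h=15, h2=14, probe 15,12,9,6 → slot 6
792: h=10, h2=9, probe 10,2,11,3,12,4 → slot 4
Table: [—, 732, 614, 666, 792, 241, 253, —, —, 111, 683, 953, 825, 659, —, 955, —]

6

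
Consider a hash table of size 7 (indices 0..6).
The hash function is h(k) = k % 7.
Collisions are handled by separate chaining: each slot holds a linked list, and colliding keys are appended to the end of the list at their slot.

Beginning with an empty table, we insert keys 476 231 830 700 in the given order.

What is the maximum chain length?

3

Insert 476: h=0, bucket 0 empty → new chain.
Insert 231: h=0, bucket 0 nonempty → append to chain.
Insert 830: h=4, bucket 4 empty → new chain.
Insert 700: h=0, bucket 0 nonempty → append to chain.
Final buckets:
0: 476 -> 231 -> 700
1: _
2: _
3: _
4: 830
5: _
6: _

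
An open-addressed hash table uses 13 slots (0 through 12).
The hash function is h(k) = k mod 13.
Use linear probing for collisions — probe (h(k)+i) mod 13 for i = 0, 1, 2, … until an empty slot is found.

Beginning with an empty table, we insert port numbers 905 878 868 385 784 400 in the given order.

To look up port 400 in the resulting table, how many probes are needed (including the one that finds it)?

Insert 905: h=8, slot 8 empty → index 8.
Insert 878: h=7, slot 7 empty → index 7.
Insert 868: h=10, slot 10 empty → index 10.
Insert 385: h=8, slot 8 occupied → index 9.
Insert 784: h=4, slot 4 empty → index 4.
Insert 400: h=10, slot 10 occupied → index 11.
Table: [∅, ∅, ∅, ∅, 784, ∅, ∅, 878, 905, 385, 868, 400, ∅]
Lookup 400: h=10, probe 10,11 → found at 11.

2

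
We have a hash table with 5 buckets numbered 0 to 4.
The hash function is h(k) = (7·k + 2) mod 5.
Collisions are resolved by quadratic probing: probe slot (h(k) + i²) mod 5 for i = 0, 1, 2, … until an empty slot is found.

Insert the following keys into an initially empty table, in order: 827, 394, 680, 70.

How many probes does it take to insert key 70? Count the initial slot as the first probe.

2

Insert 827: h=1, slot 1 empty -> index 1.
Insert 394: h=0, slot 0 empty -> index 0.
Insert 680: h=2, slot 2 empty -> index 2.
Insert 70: h=2, slot 2 occupied -> index 3.
Table: [394, 827, 680, 70, ∅]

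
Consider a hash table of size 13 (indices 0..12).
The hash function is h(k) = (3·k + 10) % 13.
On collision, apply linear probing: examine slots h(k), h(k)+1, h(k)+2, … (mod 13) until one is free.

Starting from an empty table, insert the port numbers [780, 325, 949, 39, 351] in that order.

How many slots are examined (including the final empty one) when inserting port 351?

5

780 hashes to 10; slot 10 is free -> place at 10.
325 hashes to 10; 10 taken -> place at 11.
949 hashes to 10; 10,11 taken -> place at 12.
39 hashes to 10; 10,11,12 taken -> place at 0.
351 hashes to 10; 10,11,12,0 taken -> place at 1.
Table: [39, 351, ., ., ., ., ., ., ., ., 780, 325, 949]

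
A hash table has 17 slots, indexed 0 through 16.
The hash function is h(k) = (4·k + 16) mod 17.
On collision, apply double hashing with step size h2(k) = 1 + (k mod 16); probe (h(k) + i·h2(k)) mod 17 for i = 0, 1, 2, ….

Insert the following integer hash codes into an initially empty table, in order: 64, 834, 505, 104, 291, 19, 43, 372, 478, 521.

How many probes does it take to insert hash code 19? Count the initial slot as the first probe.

3

64 hashes to 0; slot 0 is free => place at 0.
834 hashes to 3; slot 3 is free => place at 3.
505 hashes to 13; slot 13 is free => place at 13.
104 hashes to 7; slot 7 is free => place at 7.
291 hashes to 7, h2=4; 7 taken => place at 11.
19 hashes to 7, h2=4; 7,11 taken => place at 15.
43 hashes to 1; slot 1 is free => place at 1.
372 hashes to 8; slot 8 is free => place at 8.
478 hashes to 7, h2=15; 7 taken => place at 5.
521 hashes to 9; slot 9 is free => place at 9.
Table: [64, 43, —, 834, —, 478, —, 104, 372, 521, —, 291, —, 505, —, 19, —]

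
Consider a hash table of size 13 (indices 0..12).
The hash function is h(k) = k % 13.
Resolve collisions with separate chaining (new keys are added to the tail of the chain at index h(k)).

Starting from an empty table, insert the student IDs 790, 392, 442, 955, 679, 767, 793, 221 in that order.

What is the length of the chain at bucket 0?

4

790 -> bucket 10
392 -> bucket 2
442 -> bucket 0
955 -> bucket 6
679 -> bucket 3
767 -> bucket 0 (collision)
793 -> bucket 0 (collision)
221 -> bucket 0 (collision)
Final buckets:
0: 442 -> 767 -> 793 -> 221
1: -
2: 392
3: 679
4: -
5: -
6: 955
7: -
8: -
9: -
10: 790
11: -
12: -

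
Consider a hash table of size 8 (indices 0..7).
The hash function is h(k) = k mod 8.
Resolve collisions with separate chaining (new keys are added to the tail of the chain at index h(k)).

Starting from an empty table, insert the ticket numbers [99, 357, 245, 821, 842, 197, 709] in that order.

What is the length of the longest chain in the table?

Insert 99: h=3, bucket 3 empty → new chain.
Insert 357: h=5, bucket 5 empty → new chain.
Insert 245: h=5, bucket 5 nonempty → append to chain.
Insert 821: h=5, bucket 5 nonempty → append to chain.
Insert 842: h=2, bucket 2 empty → new chain.
Insert 197: h=5, bucket 5 nonempty → append to chain.
Insert 709: h=5, bucket 5 nonempty → append to chain.
Final buckets:
0: _
1: _
2: 842
3: 99
4: _
5: 357 -> 245 -> 821 -> 197 -> 709
6: _
7: _

5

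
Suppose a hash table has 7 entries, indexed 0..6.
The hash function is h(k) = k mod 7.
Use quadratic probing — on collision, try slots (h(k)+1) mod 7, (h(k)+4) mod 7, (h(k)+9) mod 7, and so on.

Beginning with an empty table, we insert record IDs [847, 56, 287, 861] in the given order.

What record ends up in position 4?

847 hashes to 0; slot 0 is free -> place at 0.
56 hashes to 0; 0 taken -> place at 1.
287 hashes to 0; 0,1 taken -> place at 4.
861 hashes to 0; 0,1,4 taken -> place at 2.
Table: [847, 56, 861, ∅, 287, ∅, ∅]

287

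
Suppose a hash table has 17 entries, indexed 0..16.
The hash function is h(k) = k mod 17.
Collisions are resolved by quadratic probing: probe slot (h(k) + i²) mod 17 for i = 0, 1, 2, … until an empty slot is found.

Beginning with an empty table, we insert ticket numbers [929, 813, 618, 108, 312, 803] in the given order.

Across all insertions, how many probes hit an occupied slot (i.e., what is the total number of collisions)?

3

929 hashes to 11; slot 11 is free -> place at 11.
813 hashes to 14; slot 14 is free -> place at 14.
618 hashes to 6; slot 6 is free -> place at 6.
108 hashes to 6; 6 taken -> place at 7.
312 hashes to 6; 6,7 taken -> place at 10.
803 hashes to 4; slot 4 is free -> place at 4.
Table: [., ., ., ., 803, ., 618, 108, ., ., 312, 929, ., ., 813, ., .]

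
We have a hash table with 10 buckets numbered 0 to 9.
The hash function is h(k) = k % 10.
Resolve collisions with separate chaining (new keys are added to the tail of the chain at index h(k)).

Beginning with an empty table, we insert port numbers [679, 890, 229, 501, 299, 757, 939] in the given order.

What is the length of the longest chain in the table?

4

Insert 679: h=9, bucket 9 empty → new chain.
Insert 890: h=0, bucket 0 empty → new chain.
Insert 229: h=9, bucket 9 nonempty → append to chain.
Insert 501: h=1, bucket 1 empty → new chain.
Insert 299: h=9, bucket 9 nonempty → append to chain.
Insert 757: h=7, bucket 7 empty → new chain.
Insert 939: h=9, bucket 9 nonempty → append to chain.
Final buckets:
0: 890
1: 501
2: _
3: _
4: _
5: _
6: _
7: 757
8: _
9: 679 -> 229 -> 299 -> 939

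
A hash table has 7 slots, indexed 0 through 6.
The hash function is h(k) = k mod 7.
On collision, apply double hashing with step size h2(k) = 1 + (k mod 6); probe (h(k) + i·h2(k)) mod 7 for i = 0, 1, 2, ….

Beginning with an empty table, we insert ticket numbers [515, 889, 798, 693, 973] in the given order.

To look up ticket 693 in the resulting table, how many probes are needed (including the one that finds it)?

Insert 515: h=4, slot 4 empty -> index 4.
Insert 889: h=0, slot 0 empty -> index 0.
Insert 798: h=0, h2=1, slot 0 occupied -> index 1.
Insert 693: h=0, h2=4, slots 0,4,1 occupied -> index 5.
Insert 973: h=0, h2=2, slot 0 occupied -> index 2.
Table: [889, 798, 973, ., 515, 693, .]
Lookup 693: h=0, h2=4, probe 0,4,1,5 → found at 5.

4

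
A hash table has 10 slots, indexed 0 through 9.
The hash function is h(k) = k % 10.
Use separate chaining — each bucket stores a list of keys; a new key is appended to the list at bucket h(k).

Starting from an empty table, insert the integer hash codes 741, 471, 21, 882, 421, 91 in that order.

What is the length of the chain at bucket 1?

5

741 → bucket 1
471 → bucket 1 (collision)
21 → bucket 1 (collision)
882 → bucket 2
421 → bucket 1 (collision)
91 → bucket 1 (collision)
Final buckets:
0: _
1: 741 -> 471 -> 21 -> 421 -> 91
2: 882
3: _
4: _
5: _
6: _
7: _
8: _
9: _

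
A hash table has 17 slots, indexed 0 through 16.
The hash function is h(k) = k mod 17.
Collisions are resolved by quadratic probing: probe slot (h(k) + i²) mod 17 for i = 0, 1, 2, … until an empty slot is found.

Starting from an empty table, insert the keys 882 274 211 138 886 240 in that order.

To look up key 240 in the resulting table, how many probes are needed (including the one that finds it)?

882: h=15 -> slot 15
274: h=2 -> slot 2
211: h=7 -> slot 7
138: h=2, probe 2,3 -> slot 3
886: h=2, probe 2,3,6 -> slot 6
240: h=2, probe 2,3,6,11 -> slot 11
Table: [∅, ∅, 274, 138, ∅, ∅, 886, 211, ∅, ∅, ∅, 240, ∅, ∅, ∅, 882, ∅]
Lookup 240: h=2, probe 2,3,6,11 → found at 11.

4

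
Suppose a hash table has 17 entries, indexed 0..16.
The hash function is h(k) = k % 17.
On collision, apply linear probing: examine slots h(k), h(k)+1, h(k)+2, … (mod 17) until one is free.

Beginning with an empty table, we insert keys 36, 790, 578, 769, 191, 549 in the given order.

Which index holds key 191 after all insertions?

36 hashes to 2; slot 2 is free => place at 2.
790 hashes to 8; slot 8 is free => place at 8.
578 hashes to 0; slot 0 is free => place at 0.
769 hashes to 4; slot 4 is free => place at 4.
191 hashes to 4; 4 taken => place at 5.
549 hashes to 5; 5 taken => place at 6.
Table: [578, _, 36, _, 769, 191, 549, _, 790, _, _, _, _, _, _, _, _]

5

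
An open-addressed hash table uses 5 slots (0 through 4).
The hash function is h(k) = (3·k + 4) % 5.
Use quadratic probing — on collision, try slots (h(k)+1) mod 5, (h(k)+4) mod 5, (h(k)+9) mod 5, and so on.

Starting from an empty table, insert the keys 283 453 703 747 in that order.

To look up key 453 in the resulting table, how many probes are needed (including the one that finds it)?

2

Insert 283: h=3, slot 3 empty => index 3.
Insert 453: h=3, slot 3 occupied => index 4.
Insert 703: h=3, slots 3,4 occupied => index 2.
Insert 747: h=0, slot 0 empty => index 0.
Table: [747, ., 703, 283, 453]
Lookup 453: h=3, probe 3,4 → found at 4.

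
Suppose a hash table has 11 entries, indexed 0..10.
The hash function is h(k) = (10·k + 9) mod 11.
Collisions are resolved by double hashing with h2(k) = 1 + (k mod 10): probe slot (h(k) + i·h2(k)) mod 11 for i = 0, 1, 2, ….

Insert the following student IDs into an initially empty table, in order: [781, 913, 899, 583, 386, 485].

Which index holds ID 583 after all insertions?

781: h=9 -> slot 9
913: h=9, h2=4, probe 9,2 -> slot 2
899: h=1 -> slot 1
583: h=9, h2=4, probe 9,2,6 -> slot 6
386: h=8 -> slot 8
485: h=8, h2=6, probe 8,3 -> slot 3
Table: [∅, 899, 913, 485, ∅, ∅, 583, ∅, 386, 781, ∅]

6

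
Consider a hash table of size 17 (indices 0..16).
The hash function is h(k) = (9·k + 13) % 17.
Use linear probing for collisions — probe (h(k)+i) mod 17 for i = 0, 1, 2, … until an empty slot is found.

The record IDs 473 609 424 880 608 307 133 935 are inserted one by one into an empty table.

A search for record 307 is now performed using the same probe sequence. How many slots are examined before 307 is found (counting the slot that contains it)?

473 hashes to 3; slot 3 is free => place at 3.
609 hashes to 3; 3 taken => place at 4.
424 hashes to 4; 4 taken => place at 5.
880 hashes to 11; slot 11 is free => place at 11.
608 hashes to 11; 11 taken => place at 12.
307 hashes to 5; 5 taken => place at 6.
133 hashes to 3; 3,4,5,6 taken => place at 7.
935 hashes to 13; slot 13 is free => place at 13.
Table: [∅, ∅, ∅, 473, 609, 424, 307, 133, ∅, ∅, ∅, 880, 608, 935, ∅, ∅, ∅]
Lookup 307: h=5, probe 5,6 → found at 6.

2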